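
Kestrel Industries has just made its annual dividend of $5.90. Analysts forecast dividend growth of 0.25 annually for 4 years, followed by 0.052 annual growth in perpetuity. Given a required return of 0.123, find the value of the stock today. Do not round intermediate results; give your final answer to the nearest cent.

$165.26

D_1 = 7.37500
D_2 = 9.21875
D_3 = 11.52344
D_4 = 14.40430
Terminal value at year 4: TV = D_4×(1+g_2)/(r−g_2) = 15.15332/0.071 = 213.42705
P_0 = D_1/(1+r)^1 + D_2/(1+r)^2 + D_3/(1+r)^3 + D_4/(1+r)^4 + TV/(1+r)^4
    = 6.56723 + 7.30992 + 8.13660 + 9.05676 + 134.19318 = 165.26368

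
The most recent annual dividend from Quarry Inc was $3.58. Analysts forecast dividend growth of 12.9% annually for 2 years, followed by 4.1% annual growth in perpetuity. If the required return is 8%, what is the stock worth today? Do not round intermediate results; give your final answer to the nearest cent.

D_1 = 4.04182
D_2 = 4.56321
Terminal value at year 2: TV = D_2×(1+g_2)/(r−g_2) = 4.75031/0.039 = 121.80273
P_0 = D_1/(1+r)^1 + D_2/(1+r)^2 + TV/(1+r)^2
    = 3.74243 + 3.91222 + 104.42621 = 112.08086

$112.08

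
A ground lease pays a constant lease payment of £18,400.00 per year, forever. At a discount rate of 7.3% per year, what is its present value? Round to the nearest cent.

£252054.79

Level perpetuity: PV = C / r = £18,400.00 / 0.073 = £252,054.79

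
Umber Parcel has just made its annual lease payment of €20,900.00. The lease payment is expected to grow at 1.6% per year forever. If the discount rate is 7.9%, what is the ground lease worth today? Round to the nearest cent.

D₁ = D₀ × (1 + g) = €20,900.00 × 1.016 = €21,234.4000
Growing perpetuity: P = D₁ / (r − g) = €21,234.4000 / (0.079 − 0.016) = €337,053.97

€337053.97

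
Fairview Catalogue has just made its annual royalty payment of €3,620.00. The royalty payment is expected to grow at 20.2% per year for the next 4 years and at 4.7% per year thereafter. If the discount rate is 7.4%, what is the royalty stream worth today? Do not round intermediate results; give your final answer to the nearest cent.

€239577.88

D_1 = 4351.24000
D_2 = 5230.19048
D_3 = 6286.68896
D_4 = 7556.60013
Terminal value at year 4: TV = D_4×(1+g_2)/(r−g_2) = 7911.76033/0.027 = 293028.16045
P_0 = D_1/(1+r)^1 + D_2/(1+r)^2 + D_3/(1+r)^3 + D_4/(1+r)^4 + TV/(1+r)^4
    = 4051.43389 + 4534.28635 + 5074.68547 + 5679.48969 + 220237.98921 = 239577.88461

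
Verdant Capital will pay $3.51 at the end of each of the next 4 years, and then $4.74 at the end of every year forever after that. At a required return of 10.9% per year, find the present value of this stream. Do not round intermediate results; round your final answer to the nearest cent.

PV of 4-year annuity: $3.51 × [1 − (1+0.109)^−4] / 0.109 = 10.91288
Perpetuity value at year 4: $4.74 / 0.109 = 43.48624
PV of perpetuity: 43.48624 / (1+0.109)^4 = 28.74919
Total PV = 10.91288 + 28.74919 = 39.66207

$39.66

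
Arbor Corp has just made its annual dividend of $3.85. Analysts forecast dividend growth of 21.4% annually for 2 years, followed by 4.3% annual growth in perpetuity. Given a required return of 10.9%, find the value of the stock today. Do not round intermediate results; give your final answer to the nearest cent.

$81.74

D_1 = 4.67390
D_2 = 5.67411
Terminal value at year 2: TV = D_2×(1+g_2)/(r−g_2) = 5.91810/0.066 = 89.66820
P_0 = D_1/(1+r)^1 + D_2/(1+r)^2 + TV/(1+r)^2
    = 4.21452 + 4.61355 + 72.90803 = 81.73610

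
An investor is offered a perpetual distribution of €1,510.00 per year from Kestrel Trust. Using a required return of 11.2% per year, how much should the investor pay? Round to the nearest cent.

Level perpetuity: PV = C / r = €1,510.00 / 0.112 = €13,482.14

€13482.14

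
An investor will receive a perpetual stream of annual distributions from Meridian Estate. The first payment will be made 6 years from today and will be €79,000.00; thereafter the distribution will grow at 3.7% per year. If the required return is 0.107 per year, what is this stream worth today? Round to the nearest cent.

€678876.77

Value at end of year 5: C₁ / (r − g) = €79,000.00 / (0.107 − 0.037) = €1,128,571.4286
Discount to today: PV = €1,128,571.4286 / (1 + 0.107)^5 = €1,128,571.4286 / 1.662410 = €678,876.77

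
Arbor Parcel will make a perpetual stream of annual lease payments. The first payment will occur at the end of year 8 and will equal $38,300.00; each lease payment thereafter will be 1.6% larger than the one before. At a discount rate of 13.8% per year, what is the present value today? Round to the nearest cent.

$127011.52

Value at end of year 7: C₁ / (r − g) = $38,300.00 / (0.138 − 0.016) = $313,934.4262
Discount to today: PV = $313,934.4262 / (1 + 0.138)^7 = $313,934.4262 / 2.471700 = $127,011.52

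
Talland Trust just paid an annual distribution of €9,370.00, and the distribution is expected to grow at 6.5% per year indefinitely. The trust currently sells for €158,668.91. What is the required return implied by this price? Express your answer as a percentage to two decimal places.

D₁ = €9,370.00 × 1.065 = €9,979.0500
P = D₁/(r − g) ⇒ r = D₁/P + g = €9,979.0500/€158,668.91 + 0.065 = 0.062892 + 0.065 = 0.127892

12.79%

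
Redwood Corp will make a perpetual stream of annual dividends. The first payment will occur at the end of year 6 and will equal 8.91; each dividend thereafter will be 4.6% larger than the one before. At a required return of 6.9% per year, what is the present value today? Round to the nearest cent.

277.50

Value at end of year 5: C₁ / (r − g) = 8.91 / (0.069 − 0.046) = 387.3913
Discount to today: PV = 387.3913 / (1 + 0.069)^5 = 387.3913 / 1.396010 = 277.50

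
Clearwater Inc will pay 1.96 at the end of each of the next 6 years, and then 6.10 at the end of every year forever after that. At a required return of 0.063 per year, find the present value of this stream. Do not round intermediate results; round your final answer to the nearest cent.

PV of 6-year annuity: 1.96 × [1 − (1+0.063)^−6] / 0.063 = 9.54778
Perpetuity value at year 6: 6.10 / 0.063 = 96.82540
PV of perpetuity: 96.82540 / (1+0.063)^6 = 67.11038
Total PV = 9.54778 + 67.11038 = 76.65816

76.66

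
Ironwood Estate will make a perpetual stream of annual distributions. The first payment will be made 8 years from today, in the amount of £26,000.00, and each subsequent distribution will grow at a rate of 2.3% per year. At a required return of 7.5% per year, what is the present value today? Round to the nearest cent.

Value at end of year 7: C₁ / (r − g) = £26,000.00 / (0.075 − 0.023) = £500,000.0000
Discount to today: PV = £500,000.0000 / (1 + 0.075)^7 = £500,000.0000 / 1.659049 = £301,377.45

£301377.45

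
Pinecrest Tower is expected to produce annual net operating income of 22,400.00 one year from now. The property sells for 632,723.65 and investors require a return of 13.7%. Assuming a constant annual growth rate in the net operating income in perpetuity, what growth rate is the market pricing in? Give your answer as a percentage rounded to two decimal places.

10.16%

P = D₁/(r−g) ⇒ g = r − D₁/P = 0.137 − 22,400.00/632,723.65 = 0.101597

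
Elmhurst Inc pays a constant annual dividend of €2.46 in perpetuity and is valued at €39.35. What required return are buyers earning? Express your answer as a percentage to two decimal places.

P = C/r ⇒ r = C/P = €2.46/€39.35 = 0.062516

6.25%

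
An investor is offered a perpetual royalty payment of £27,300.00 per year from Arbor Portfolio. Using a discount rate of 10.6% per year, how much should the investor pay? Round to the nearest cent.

Level perpetuity: PV = C / r = £27,300.00 / 0.106 = £257,547.17

£257547.17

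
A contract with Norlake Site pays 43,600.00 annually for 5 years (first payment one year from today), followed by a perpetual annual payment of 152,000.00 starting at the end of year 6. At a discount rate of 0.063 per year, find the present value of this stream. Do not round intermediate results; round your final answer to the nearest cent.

PV of 5-year annuity: 43,600.00 × [1 − (1+0.063)^−5] / 0.063 = 182169.82596
Perpetuity value at year 5: 152,000.00 / 0.063 = 2412698.41270
PV of perpetuity: 2412698.41270 / (1+0.063)^5 = 1777610.94605
Total PV = 182169.82596 + 1777610.94605 = 1959780.77201

1959780.77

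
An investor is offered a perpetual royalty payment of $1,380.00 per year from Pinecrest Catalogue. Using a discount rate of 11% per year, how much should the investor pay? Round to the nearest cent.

$12545.45

Level perpetuity: PV = C / r = $1,380.00 / 0.11 = $12,545.45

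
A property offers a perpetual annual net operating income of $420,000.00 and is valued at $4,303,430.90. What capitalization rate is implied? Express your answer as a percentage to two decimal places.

P = C/r ⇒ r = C/P = $420,000.00/$4,303,430.90 = 0.097597

9.76%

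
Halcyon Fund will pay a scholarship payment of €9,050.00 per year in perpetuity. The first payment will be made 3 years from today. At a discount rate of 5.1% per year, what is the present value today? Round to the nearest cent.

Value at end of year 2: C / r = €9,050.00 / 0.051 = €177,450.9804
Discount to today: PV = €177,450.9804 / (1 + 0.051)^2 = €177,450.9804 / 1.104601 = €160,647.13

€160647.13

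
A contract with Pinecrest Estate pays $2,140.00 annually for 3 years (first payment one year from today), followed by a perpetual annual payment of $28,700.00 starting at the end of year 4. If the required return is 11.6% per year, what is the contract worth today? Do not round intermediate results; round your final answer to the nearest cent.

PV of 3-year annuity: $2,140.00 × [1 − (1+0.116)^−3] / 0.116 = 5175.45600
Perpetuity value at year 3: $28,700.00 / 0.116 = 247413.79310
PV of perpetuity: 247413.79310 / (1+0.116)^3 = 178004.64025
Total PV = 5175.45600 + 178004.64025 = 183180.09625

$183180.10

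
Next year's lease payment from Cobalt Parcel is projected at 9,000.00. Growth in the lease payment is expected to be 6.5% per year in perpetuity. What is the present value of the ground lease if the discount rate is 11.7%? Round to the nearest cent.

Growing perpetuity: P = D₁ / (r − g) = 9,000.0000 / (0.117 − 0.065) = 173,076.92

173076.92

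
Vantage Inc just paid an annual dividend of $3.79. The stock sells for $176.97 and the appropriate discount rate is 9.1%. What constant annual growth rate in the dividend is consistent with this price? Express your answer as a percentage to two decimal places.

P = D₀(1+g)/(r−g) ⇒ P(r−g) = D₀(1+g) ⇒ g(P+D₀) = P·r − D₀
g = (P·r − D₀)/(P + D₀) = ($176.97×0.091 − $3.79) / ($176.97 + $3.79) = 0.068125

6.81%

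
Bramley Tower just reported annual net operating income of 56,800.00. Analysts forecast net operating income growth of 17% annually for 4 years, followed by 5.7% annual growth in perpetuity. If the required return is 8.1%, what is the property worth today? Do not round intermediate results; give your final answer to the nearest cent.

D_1 = 66456.00000
D_2 = 77753.52000
D_3 = 90971.61840
D_4 = 106436.79353
Terminal value at year 4: TV = D_4×(1+g_2)/(r−g_2) = 112503.69076/0.024 = 4687653.78163
P_0 = D_1/(1+r)^1 + D_2/(1+r)^2 + D_3/(1+r)^3 + D_4/(1+r)^4 + TV/(1+r)^4
    = 61476.41073 + 66537.83585 + 72015.97405 + 77945.13380 + 3432833.60104 = 3710808.95547

3710808.96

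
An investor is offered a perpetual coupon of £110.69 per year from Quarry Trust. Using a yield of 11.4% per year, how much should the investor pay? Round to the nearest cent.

£970.96

Level perpetuity: PV = C / r = £110.69 / 0.114 = £970.96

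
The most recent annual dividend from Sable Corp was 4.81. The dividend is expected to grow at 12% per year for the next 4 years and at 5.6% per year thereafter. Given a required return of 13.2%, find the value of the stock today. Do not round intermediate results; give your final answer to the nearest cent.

82.78

D_1 = 5.38720
D_2 = 6.03366
D_3 = 6.75770
D_4 = 7.56863
Terminal value at year 4: TV = D_4×(1+g_2)/(r−g_2) = 7.99247/0.076 = 105.16410
P_0 = D_1/(1+r)^1 + D_2/(1+r)^2 + D_3/(1+r)^3 + D_4/(1+r)^4 + TV/(1+r)^4
    = 4.75901 + 4.70856 + 4.65865 + 4.60926 + 64.04449 = 82.77997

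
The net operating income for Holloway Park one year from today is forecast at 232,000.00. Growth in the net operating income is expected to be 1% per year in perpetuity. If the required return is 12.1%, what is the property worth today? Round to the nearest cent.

2090090.09

Growing perpetuity: P = D₁ / (r − g) = 232,000.0000 / (0.121 − 0.01) = 2,090,090.09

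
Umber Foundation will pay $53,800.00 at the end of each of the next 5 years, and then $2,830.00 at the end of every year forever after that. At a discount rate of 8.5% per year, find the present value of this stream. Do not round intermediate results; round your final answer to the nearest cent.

PV of 5-year annuity: $53,800.00 × [1 − (1+0.085)^−5] / 0.085 = 212006.54385
Perpetuity value at year 5: $2,830.00 / 0.085 = 33294.11765
PV of perpetuity: 33294.11765 / (1+0.085)^5 = 22142.10056
Total PV = 212006.54385 + 22142.10056 = 234148.64441

$234148.64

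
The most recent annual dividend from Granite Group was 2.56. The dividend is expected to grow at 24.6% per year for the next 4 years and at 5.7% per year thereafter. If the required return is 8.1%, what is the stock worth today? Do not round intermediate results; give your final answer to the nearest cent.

D_1 = 3.18976
D_2 = 3.97444
D_3 = 4.95215
D_4 = 6.17038
Terminal value at year 4: TV = D_4×(1+g_2)/(r−g_2) = 6.52210/0.024 = 271.75396
P_0 = D_1/(1+r)^1 + D_2/(1+r)^2 + D_3/(1+r)^3 + D_4/(1+r)^4 + TV/(1+r)^4
    = 2.95075 + 3.40114 + 3.92028 + 4.51866 + 199.00918 = 213.80000

213.80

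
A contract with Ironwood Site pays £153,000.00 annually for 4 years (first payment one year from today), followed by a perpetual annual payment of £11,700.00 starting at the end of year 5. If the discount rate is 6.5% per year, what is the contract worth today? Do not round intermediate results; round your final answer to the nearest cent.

£664065.34

PV of 4-year annuity: £153,000.00 × [1 − (1+0.065)^−4] / 0.065 = 524147.18605
Perpetuity value at year 4: £11,700.00 / 0.065 = 180000.00000
PV of perpetuity: 180000.00000 / (1+0.065)^4 = 139918.15636
Total PV = 524147.18605 + 139918.15636 = 664065.34241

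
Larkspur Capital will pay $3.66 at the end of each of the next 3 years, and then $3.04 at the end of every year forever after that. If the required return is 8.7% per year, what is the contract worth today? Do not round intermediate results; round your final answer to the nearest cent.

$36.52

PV of 3-year annuity: $3.66 × [1 − (1+0.087)^−3] / 0.087 = 9.31430
Perpetuity value at year 3: $3.04 / 0.087 = 34.94253
PV of perpetuity: 34.94253 / (1+0.087)^3 = 27.20606
Total PV = 9.31430 + 27.20606 = 36.52036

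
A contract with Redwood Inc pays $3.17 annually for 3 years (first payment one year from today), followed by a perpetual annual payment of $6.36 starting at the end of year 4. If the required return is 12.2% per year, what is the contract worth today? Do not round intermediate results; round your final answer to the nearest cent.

PV of 3-year annuity: $3.17 × [1 − (1+0.122)^−3] / 0.122 = 7.58771
Perpetuity value at year 3: $6.36 / 0.122 = 52.13115
PV of perpetuity: 52.13115 / (1+0.122)^3 = 36.90785
Total PV = 7.58771 + 36.90785 = 44.49556

$44.50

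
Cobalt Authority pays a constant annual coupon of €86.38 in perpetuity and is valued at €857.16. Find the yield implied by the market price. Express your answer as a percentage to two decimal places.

10.08%

P = C/r ⇒ r = C/P = €86.38/€857.16 = 0.100775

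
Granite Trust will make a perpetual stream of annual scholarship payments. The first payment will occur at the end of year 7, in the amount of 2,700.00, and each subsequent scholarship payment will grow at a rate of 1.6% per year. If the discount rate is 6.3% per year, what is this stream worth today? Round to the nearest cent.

Value at end of year 6: C₁ / (r − g) = 2,700.00 / (0.063 − 0.016) = 57,446.8085
Discount to today: PV = 57,446.8085 / (1 + 0.063)^6 = 57,446.8085 / 1.442778 = 39,816.80

39816.80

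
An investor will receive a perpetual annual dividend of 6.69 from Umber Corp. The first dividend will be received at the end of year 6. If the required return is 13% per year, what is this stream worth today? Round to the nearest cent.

27.93

Value at end of year 5: C / r = 6.69 / 0.13 = 51.4615
Discount to today: PV = 51.4615 / (1 + 0.13)^5 = 51.4615 / 1.842435 = 27.93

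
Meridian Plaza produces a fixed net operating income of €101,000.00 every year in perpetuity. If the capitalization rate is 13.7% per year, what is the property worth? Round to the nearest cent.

€737226.28

Level perpetuity: PV = C / r = €101,000.00 / 0.137 = €737,226.28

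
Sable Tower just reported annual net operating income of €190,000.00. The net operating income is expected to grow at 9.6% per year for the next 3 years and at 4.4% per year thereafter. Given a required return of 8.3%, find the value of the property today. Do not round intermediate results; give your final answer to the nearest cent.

€5855313.16

D_1 = 208240.00000
D_2 = 228231.04000
D_3 = 250141.21984
Terminal value at year 3: TV = D_3×(1+g_2)/(r−g_2) = 261147.43351/0.039 = 6696088.03879
P_0 = D_1/(1+r)^1 + D_2/(1+r)^2 + D_3/(1+r)^3 + TV/(1+r)^3
    = 192280.70175 + 194588.78035 + 196924.56442 + 5271519.10910 = 5855313.15563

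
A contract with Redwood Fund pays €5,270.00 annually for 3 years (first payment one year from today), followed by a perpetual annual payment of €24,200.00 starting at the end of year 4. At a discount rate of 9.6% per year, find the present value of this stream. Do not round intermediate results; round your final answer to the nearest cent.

€204673.73

PV of 3-year annuity: €5,270.00 × [1 − (1+0.096)^−3] / 0.096 = 13198.55393
Perpetuity value at year 3: €24,200.00 / 0.096 = 252083.33333
PV of perpetuity: 252083.33333 / (1+0.096)^3 = 191475.17296
Total PV = 13198.55393 + 191475.17296 = 204673.72689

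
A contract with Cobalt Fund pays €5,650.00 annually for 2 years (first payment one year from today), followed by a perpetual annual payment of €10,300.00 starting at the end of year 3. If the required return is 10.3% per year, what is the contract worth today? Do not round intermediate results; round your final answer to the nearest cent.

PV of 2-year annuity: €5,650.00 × [1 − (1+0.103)^−2] / 0.103 = 9766.44920
Perpetuity value at year 2: €10,300.00 / 0.103 = 100000.00000
PV of perpetuity: 100000.00000 / (1+0.103)^2 = 82195.67667
Total PV = 9766.44920 + 82195.67667 = 91962.12588

€91962.13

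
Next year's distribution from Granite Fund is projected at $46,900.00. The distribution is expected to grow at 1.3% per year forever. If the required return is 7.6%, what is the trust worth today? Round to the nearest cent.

Growing perpetuity: P = D₁ / (r − g) = $46,900.0000 / (0.076 − 0.013) = $744,444.44

$744444.44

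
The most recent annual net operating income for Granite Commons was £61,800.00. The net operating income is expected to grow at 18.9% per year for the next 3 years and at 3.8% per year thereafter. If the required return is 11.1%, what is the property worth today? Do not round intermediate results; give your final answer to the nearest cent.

D_1 = 73480.20000
D_2 = 87367.95780
D_3 = 103880.50182
Terminal value at year 3: TV = D_3×(1+g_2)/(r−g_2) = 107827.96089/0.073 = 1477095.35471
P_0 = D_1/(1+r)^1 + D_2/(1+r)^2 + D_3/(1+r)^3 + TV/(1+r)^3
    = 66138.79388 + 70782.20155 + 75751.60904 + 1077125.61895 = 1289798.22342

£1289798.22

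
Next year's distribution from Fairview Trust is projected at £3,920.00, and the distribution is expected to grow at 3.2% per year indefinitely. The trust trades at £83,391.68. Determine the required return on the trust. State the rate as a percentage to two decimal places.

P = D₁/(r − g) ⇒ r = D₁/P + g = £3,920.0000/£83,391.68 + 0.032 = 0.047007 + 0.032 = 0.079007

7.90%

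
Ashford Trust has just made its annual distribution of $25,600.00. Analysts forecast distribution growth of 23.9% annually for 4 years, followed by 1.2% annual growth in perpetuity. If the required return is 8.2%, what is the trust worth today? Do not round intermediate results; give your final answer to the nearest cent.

$781692.14

D_1 = 31718.40000
D_2 = 39299.09760
D_3 = 48691.58193
D_4 = 60328.87001
Terminal value at year 4: TV = D_4×(1+g_2)/(r−g_2) = 61052.81645/0.07 = 872183.09210
P_0 = D_1/(1+r)^1 + D_2/(1+r)^2 + D_3/(1+r)^3 + D_4/(1+r)^4 + TV/(1+r)^4
    = 29314.60259 + 33568.20019 + 38439.00188 + 44016.56500 + 636353.76831 = 781692.13797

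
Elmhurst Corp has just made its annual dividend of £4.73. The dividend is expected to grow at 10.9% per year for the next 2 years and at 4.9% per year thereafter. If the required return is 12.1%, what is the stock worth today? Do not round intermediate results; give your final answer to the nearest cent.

£76.75

D_1 = 5.24557
D_2 = 5.81734
Terminal value at year 2: TV = D_2×(1+g_2)/(r−g_2) = 6.10239/0.072 = 84.75537
P_0 = D_1/(1+r)^1 + D_2/(1+r)^2 + TV/(1+r)^2
    = 4.67937 + 4.62928 + 67.44597 = 76.75461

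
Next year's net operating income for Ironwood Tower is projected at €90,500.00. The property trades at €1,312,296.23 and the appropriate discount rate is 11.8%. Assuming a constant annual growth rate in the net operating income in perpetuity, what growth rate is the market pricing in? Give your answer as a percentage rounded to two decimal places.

4.90%

P = D₁/(r−g) ⇒ g = r − D₁/P = 0.118 − €90,500.00/€1,312,296.23 = 0.049037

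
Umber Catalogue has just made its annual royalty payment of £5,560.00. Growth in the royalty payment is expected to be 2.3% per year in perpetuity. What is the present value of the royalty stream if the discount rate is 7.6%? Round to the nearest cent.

£107318.49

D₁ = D₀ × (1 + g) = £5,560.00 × 1.023 = £5,687.8800
Growing perpetuity: P = D₁ / (r − g) = £5,687.8800 / (0.076 − 0.023) = £107,318.49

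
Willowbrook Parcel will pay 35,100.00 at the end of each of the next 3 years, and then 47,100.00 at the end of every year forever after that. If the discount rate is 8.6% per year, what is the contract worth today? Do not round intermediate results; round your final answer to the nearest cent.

517081.03

PV of 3-year annuity: 35,100.00 × [1 − (1+0.086)^−3] / 0.086 = 89485.67062
Perpetuity value at year 3: 47,100.00 / 0.086 = 547674.41860
PV of perpetuity: 547674.41860 / (1+0.086)^3 = 427595.35632
Total PV = 89485.67062 + 427595.35632 = 517081.02694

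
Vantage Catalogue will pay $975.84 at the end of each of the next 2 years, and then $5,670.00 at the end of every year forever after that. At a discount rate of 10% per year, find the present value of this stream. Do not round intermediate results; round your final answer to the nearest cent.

PV of 2-year annuity: $975.84 × [1 − (1+0.1)^−2] / 0.1 = 1693.60661
Perpetuity value at year 2: $5,670.00 / 0.1 = 56700.00000
PV of perpetuity: 56700.00000 / (1+0.1)^2 = 46859.50413
Total PV = 1693.60661 + 46859.50413 = 48553.11074

$48553.11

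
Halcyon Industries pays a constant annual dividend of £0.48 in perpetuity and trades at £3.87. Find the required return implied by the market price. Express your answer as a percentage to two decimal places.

P = C/r ⇒ r = C/P = £0.48/£3.87 = 0.124031

12.40%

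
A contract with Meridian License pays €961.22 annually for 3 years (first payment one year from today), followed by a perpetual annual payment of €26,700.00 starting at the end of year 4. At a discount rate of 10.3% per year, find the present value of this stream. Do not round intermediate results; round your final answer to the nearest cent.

PV of 3-year annuity: €961.22 × [1 − (1+0.103)^−3] / 0.103 = 2377.84310
Perpetuity value at year 3: €26,700.00 / 0.103 = 259223.30097
PV of perpetuity: 259223.30097 / (1+0.103)^3 = 193173.47808
Total PV = 2377.84310 + 193173.47808 = 195551.32118

€195551.32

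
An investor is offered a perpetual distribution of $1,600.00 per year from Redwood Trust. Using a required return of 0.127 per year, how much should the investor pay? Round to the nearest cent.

Level perpetuity: PV = C / r = $1,600.00 / 0.127 = $12,598.43

$12598.43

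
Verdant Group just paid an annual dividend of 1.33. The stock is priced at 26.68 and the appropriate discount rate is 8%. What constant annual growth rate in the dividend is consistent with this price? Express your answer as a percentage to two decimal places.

P = D₀(1+g)/(r−g) ⇒ P(r−g) = D₀(1+g) ⇒ g(P+D₀) = P·r − D₀
g = (P·r − D₀)/(P + D₀) = (26.68×0.08 − 1.33) / (26.68 + 1.33) = 0.028718

2.87%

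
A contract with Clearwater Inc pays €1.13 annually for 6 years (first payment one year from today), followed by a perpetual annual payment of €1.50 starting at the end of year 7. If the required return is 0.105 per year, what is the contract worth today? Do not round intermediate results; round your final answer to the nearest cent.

€12.70

PV of 6-year annuity: €1.13 × [1 − (1+0.105)^−6] / 0.105 = 4.85016
Perpetuity value at year 6: €1.50 / 0.105 = 14.28571
PV of perpetuity: 14.28571 / (1+0.105)^6 = 7.84745
Total PV = 4.85016 + 7.84745 = 12.69761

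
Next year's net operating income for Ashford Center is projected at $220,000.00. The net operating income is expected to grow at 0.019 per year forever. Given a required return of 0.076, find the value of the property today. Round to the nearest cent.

Growing perpetuity: P = D₁ / (r − g) = $220,000.0000 / (0.076 − 0.019) = $3,859,649.12

$3859649.12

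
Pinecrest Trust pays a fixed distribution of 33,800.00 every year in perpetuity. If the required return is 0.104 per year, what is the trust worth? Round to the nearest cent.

325000.00

Level perpetuity: PV = C / r = 33,800.00 / 0.104 = 325,000.00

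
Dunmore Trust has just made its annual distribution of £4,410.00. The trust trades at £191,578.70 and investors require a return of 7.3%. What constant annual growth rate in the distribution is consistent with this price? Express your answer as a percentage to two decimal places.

4.89%

P = D₀(1+g)/(r−g) ⇒ P(r−g) = D₀(1+g) ⇒ g(P+D₀) = P·r − D₀
g = (P·r − D₀)/(P + D₀) = (£191,578.70×0.073 − £4,410.00) / (£191,578.70 + £4,410.00) = 0.048856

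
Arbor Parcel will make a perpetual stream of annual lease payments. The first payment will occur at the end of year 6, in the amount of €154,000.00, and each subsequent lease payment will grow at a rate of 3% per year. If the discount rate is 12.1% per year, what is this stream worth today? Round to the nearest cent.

Value at end of year 5: C₁ / (r − g) = €154,000.00 / (0.121 − 0.03) = €1,692,307.6923
Discount to today: PV = €1,692,307.6923 / (1 + 0.121)^5 = €1,692,307.6923 / 1.770223 = €955,985.41

€955985.41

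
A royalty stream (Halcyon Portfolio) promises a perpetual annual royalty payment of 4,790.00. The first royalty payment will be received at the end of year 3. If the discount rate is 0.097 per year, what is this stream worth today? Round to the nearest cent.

41034.63

Value at end of year 2: C / r = 4,790.00 / 0.097 = 49,381.4433
Discount to today: PV = 49,381.4433 / (1 + 0.097)^2 = 49,381.4433 / 1.203409 = 41,034.63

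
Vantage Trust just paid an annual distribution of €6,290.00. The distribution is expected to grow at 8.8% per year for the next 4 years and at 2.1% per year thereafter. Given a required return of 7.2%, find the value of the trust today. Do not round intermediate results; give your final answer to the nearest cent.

D_1 = 6843.52000
D_2 = 7445.74976
D_3 = 8100.97574
D_4 = 8813.86160
Terminal value at year 4: TV = D_4×(1+g_2)/(r−g_2) = 8998.95270/0.051 = 176450.05289
P_0 = D_1/(1+r)^1 + D_2/(1+r)^2 + D_3/(1+r)^3 + D_4/(1+r)^4 + TV/(1+r)^4
    = 6383.88060 + 6479.16240 + 6575.86631 + 6674.01357 + 133611.13445 = 159724.05733

€159724.06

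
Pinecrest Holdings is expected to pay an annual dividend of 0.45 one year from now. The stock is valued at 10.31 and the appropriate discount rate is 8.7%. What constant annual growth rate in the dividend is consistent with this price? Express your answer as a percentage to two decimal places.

4.34%

P = D₁/(r−g) ⇒ g = r − D₁/P = 0.087 − 0.45/10.31 = 0.043353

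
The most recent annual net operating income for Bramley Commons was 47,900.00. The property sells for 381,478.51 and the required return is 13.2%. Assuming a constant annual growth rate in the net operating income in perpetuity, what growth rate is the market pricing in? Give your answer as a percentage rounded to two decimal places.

P = D₀(1+g)/(r−g) ⇒ P(r−g) = D₀(1+g) ⇒ g(P+D₀) = P·r − D₀
g = (P·r − D₀)/(P + D₀) = (381,478.51×0.132 − 47,900.00) / (381,478.51 + 47,900.00) = 0.005718

0.57%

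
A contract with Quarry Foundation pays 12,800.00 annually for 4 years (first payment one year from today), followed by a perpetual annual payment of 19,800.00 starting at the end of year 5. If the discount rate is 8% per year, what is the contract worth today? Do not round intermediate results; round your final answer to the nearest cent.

224315.11

PV of 4-year annuity: 12,800.00 × [1 − (1+0.08)^−4] / 0.08 = 42395.22355
Perpetuity value at year 4: 19,800.00 / 0.08 = 247500.00000
PV of perpetuity: 247500.00000 / (1+0.08)^4 = 181919.88857
Total PV = 42395.22355 + 181919.88857 = 224315.11212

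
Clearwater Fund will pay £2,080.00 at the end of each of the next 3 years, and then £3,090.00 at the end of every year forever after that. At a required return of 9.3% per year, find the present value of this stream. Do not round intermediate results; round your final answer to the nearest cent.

£30682.81

PV of 3-year annuity: £2,080.00 × [1 − (1+0.093)^−3] / 0.093 = 5237.06897
Perpetuity value at year 3: £3,090.00 / 0.093 = 33225.80645
PV of perpetuity: 33225.80645 / (1+0.093)^3 = 25445.73764
Total PV = 5237.06897 + 25445.73764 = 30682.80661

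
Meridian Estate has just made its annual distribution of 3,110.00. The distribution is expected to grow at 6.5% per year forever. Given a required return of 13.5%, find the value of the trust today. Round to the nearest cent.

47316.43

D₁ = D₀ × (1 + g) = 3,110.00 × 1.065 = 3,312.1500
Growing perpetuity: P = D₁ / (r − g) = 3,312.1500 / (0.135 − 0.065) = 47,316.43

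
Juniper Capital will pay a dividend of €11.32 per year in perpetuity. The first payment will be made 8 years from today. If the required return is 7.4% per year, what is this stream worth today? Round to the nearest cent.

€92.81

Value at end of year 7: C / r = €11.32 / 0.074 = €152.9730
Discount to today: PV = €152.9730 / (1 + 0.074)^7 = €152.9730 / 1.648276 = €92.81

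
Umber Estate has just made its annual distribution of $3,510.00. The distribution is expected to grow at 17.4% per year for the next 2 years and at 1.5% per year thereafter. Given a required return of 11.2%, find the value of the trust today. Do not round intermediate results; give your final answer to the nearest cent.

$48556.15

D_1 = 4120.74000
D_2 = 4837.74876
Terminal value at year 2: TV = D_2×(1+g_2)/(r−g_2) = 4910.31499/0.097 = 50621.80404
P_0 = D_1/(1+r)^1 + D_2/(1+r)^2 + TV/(1+r)^2
    = 3705.70144 + 3912.31429 + 40938.13405 = 48556.14978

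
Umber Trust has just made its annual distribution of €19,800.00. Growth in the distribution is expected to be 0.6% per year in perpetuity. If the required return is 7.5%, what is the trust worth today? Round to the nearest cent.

D₁ = D₀ × (1 + g) = €19,800.00 × 1.006 = €19,918.8000
Growing perpetuity: P = D₁ / (r − g) = €19,918.8000 / (0.075 − 0.006) = €288,678.26

€288678.26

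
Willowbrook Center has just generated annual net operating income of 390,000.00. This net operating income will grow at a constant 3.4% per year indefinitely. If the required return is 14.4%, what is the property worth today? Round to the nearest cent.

D₁ = D₀ × (1 + g) = 390,000.00 × 1.034 = 403,260.0000
Growing perpetuity: P = D₁ / (r − g) = 403,260.0000 / (0.144 − 0.034) = 3,666,000.00

3666000.00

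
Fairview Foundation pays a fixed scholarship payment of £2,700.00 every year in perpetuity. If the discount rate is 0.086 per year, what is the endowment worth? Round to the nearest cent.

Level perpetuity: PV = C / r = £2,700.00 / 0.086 = £31,395.35

£31395.35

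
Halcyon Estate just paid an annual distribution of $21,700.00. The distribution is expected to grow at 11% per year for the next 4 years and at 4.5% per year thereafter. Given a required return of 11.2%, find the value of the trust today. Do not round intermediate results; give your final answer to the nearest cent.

$422437.27

D_1 = 24087.00000
D_2 = 26736.57000
D_3 = 29677.59270
D_4 = 32942.12790
Terminal value at year 4: TV = D_4×(1+g_2)/(r−g_2) = 34424.52365/0.067 = 513798.86048
P_0 = D_1/(1+r)^1 + D_2/(1+r)^2 + D_3/(1+r)^3 + D_4/(1+r)^4 + TV/(1+r)^4
    = 21660.97122 + 21622.01264 + 21583.12413 + 21544.30556 + 336026.85539 = 422437.26895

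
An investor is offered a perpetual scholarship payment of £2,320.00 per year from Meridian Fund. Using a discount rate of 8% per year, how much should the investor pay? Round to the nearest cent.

Level perpetuity: PV = C / r = £2,320.00 / 0.08 = £29,000.00

£29000.00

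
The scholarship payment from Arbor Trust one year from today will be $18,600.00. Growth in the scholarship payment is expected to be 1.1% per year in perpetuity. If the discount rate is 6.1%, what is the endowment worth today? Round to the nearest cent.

Growing perpetuity: P = D₁ / (r − g) = $18,600.0000 / (0.061 − 0.011) = $372,000.00

$372000.00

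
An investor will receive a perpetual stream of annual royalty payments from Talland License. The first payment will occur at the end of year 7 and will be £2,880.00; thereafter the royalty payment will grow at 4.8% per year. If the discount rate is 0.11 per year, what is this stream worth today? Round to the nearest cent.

Value at end of year 6: C₁ / (r − g) = £2,880.00 / (0.11 − 0.048) = £46,451.6129
Discount to today: PV = £46,451.6129 / (1 + 0.11)^6 = £46,451.6129 / 1.870415 = £24,834.93

£24834.93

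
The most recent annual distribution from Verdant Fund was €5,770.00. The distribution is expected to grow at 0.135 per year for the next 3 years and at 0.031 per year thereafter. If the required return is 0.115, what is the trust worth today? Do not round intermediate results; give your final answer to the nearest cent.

D_1 = 6548.95000
D_2 = 7433.05825
D_3 = 8436.52111
Terminal value at year 3: TV = D_3×(1+g_2)/(r−g_2) = 8698.05327/0.084 = 103548.25319
P_0 = D_1/(1+r)^1 + D_2/(1+r)^2 + D_3/(1+r)^3 + TV/(1+r)^3
    = 5873.49776 + 5978.85198 + 6086.09596 + 74699.58255 = 92638.02824

€92638.03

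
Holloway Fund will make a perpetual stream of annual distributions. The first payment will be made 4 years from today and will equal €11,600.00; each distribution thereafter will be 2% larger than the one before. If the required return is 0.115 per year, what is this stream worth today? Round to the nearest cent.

Value at end of year 3: C₁ / (r − g) = €11,600.00 / (0.115 − 0.02) = €122,105.2632
Discount to today: PV = €122,105.2632 / (1 + 0.115)^3 = €122,105.2632 / 1.386196 = €88,086.59

€88086.59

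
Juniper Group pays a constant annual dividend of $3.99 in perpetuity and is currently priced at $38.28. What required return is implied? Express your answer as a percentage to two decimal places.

10.42%

P = C/r ⇒ r = C/P = $3.99/$38.28 = 0.104232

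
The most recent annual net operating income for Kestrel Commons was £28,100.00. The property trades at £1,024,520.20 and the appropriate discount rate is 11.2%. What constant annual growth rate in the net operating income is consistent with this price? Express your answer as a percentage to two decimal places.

8.23%

P = D₀(1+g)/(r−g) ⇒ P(r−g) = D₀(1+g) ⇒ g(P+D₀) = P·r − D₀
g = (P·r − D₀)/(P + D₀) = (£1,024,520.20×0.112 − £28,100.00) / (£1,024,520.20 + £28,100.00) = 0.082315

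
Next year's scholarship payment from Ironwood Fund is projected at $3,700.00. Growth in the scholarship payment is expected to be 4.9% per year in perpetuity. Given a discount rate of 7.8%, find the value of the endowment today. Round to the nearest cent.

Growing perpetuity: P = D₁ / (r − g) = $3,700.0000 / (0.078 − 0.049) = $127,586.21

$127586.21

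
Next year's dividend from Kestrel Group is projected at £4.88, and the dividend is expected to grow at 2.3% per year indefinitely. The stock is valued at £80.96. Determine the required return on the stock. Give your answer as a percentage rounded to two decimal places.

8.33%

P = D₁/(r − g) ⇒ r = D₁/P + g = £4.8800/£80.96 + 0.023 = 0.060277 + 0.023 = 0.083277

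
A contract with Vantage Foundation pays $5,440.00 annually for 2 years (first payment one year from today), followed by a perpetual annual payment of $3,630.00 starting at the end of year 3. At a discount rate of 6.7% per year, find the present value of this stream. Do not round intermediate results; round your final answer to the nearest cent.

PV of 2-year annuity: $5,440.00 × [1 − (1+0.067)^−2] / 0.067 = 9876.66987
Perpetuity value at year 2: $3,630.00 / 0.067 = 54179.10448
PV of perpetuity: 54179.10448 / (1+0.067)^2 = 47588.60602
Total PV = 9876.66987 + 47588.60602 = 57465.27589

$57465.28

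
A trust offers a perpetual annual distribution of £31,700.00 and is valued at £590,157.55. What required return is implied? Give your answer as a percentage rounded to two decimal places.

P = C/r ⇒ r = C/P = £31,700.00/£590,157.55 = 0.053714

5.37%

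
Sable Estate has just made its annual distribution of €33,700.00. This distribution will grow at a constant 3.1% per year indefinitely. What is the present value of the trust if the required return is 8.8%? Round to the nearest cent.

€609556.14

D₁ = D₀ × (1 + g) = €33,700.00 × 1.031 = €34,744.7000
Growing perpetuity: P = D₁ / (r − g) = €34,744.7000 / (0.088 − 0.031) = €609,556.14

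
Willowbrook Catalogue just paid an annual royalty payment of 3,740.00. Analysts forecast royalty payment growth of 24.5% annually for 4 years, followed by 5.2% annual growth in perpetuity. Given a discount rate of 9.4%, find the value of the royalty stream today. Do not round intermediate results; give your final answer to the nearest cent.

178010.51

D_1 = 4656.30000
D_2 = 5797.09350
D_3 = 7217.38141
D_4 = 8985.63985
Terminal value at year 4: TV = D_4×(1+g_2)/(r−g_2) = 9452.89312/0.042 = 225068.88392
P_0 = D_1/(1+r)^1 + D_2/(1+r)^2 + D_3/(1+r)^3 + D_4/(1+r)^4 + TV/(1+r)^4
    = 4256.21572 + 4843.68243 + 5512.23457 + 6273.06402 + 157125.31790 = 178010.51464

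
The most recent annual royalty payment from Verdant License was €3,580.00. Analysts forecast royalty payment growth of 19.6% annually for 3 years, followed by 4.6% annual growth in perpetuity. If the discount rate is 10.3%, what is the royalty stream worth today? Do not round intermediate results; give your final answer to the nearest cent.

€96409.30

D_1 = 4281.68000
D_2 = 5120.88928
D_3 = 6124.58358
Terminal value at year 3: TV = D_3×(1+g_2)/(r−g_2) = 6406.31442/0.057 = 112391.48111
P_0 = D_1/(1+r)^1 + D_2/(1+r)^2 + D_3/(1+r)^3 + TV/(1+r)^3
    = 3881.84950 + 4209.14960 + 4564.04616 + 83754.25061 = 96409.29587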